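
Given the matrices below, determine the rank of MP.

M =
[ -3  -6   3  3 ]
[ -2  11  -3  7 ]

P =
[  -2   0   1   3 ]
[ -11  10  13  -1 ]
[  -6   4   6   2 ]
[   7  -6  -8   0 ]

2

First compute MP:
[[ 75, -66, -87,   3],
 [-50,  56,  67, -23]]
Now row reduce the product.
R2 ← R2 + (2/3)·R1: [0, 12, 9, -21]
2 nonzero rows, so rank(MP) = 2.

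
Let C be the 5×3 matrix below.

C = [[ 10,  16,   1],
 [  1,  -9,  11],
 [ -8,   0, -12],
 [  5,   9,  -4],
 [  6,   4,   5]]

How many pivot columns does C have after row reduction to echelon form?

Row reduce to echelon form.
R2 ← R2 − (1/10)·R1: [0, -53/5, 109/10]
R3 ← R3 + (4/5)·R1: [0, 64/5, -56/5]
R4 ← R4 − (1/2)·R1: [0, 1, -9/2]
R5 ← R5 − (3/5)·R1: [0, -28/5, 22/5]
R3 ← R3 + (64/53)·R2: [0, 0, 104/53]
R4 ← R4 + (5/53)·R2: [0, 0, -184/53]
R5 ← R5 − (28/53)·R2: [0, 0, -72/53]
R4 ← R4 + (23/13)·R3: [0, 0, 0]
R5 ← R5 + (9/13)·R3: [0, 0, 0]
Echelon form has 3 nonzero rows, so rank(C) = 3.
Each nonzero row contributes one pivot column: 3 pivot columns.

3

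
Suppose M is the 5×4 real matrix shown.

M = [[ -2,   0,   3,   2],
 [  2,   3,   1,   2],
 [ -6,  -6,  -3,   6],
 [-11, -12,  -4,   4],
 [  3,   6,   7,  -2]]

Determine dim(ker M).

1

Row reduce to echelon form.
R2 ← R2 + R1: [0, 3, 4, 4]
R3 ← R3 − (3)·R1: [0, -6, -12, 0]
R4 ← R4 − (11/2)·R1: [0, -12, -41/2, -7]
R5 ← R5 + (3/2)·R1: [0, 6, 23/2, 1]
R3 ← R3 + (2)·R2: [0, 0, -4, 8]
R4 ← R4 + (4)·R2: [0, 0, -9/2, 9]
R5 ← R5 − (2)·R2: [0, 0, 7/2, -7]
R4 ← R4 − (9/8)·R3: [0, 0, 0, 0]
R5 ← R5 + (7/8)·R3: [0, 0, 0, 0]
3 nonzero rows, so rank(M) = 3.
M has 4 columns; by rank–nullity, nullity = 4 − 3 = 1.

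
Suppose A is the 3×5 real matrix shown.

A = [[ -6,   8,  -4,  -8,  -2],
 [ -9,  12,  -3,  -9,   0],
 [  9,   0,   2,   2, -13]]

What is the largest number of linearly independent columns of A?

3

Row reduce to echelon form.
R2 ← R2 − (3/2)·R1: [0, 0, 3, 3, 3]
R3 ← R3 + (3/2)·R1: [0, 12, -4, -10, -16]
Swap R2 ↔ R3
Echelon form has 3 nonzero rows, so rank(A) = 3.
The rank gives the maximum number of linearly independent columns: 3.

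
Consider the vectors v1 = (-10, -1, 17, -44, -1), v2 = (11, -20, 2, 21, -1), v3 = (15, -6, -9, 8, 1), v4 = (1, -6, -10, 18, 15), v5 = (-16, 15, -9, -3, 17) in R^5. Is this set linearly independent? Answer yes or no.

Form the matrix with these vectors as rows and row reduce.
R2 ← R2 + (11/10)·R1: [0, -211/10, 207/10, -137/5, -21/10]
R3 ← R3 + (3/2)·R1: [0, -15/2, 33/2, -58, -1/2]
R4 ← R4 + (1/10)·R1: [0, -61/10, -83/10, 68/5, 149/10]
R5 ← R5 − (8/5)·R1: [0, 83/5, -181/5, 337/5, 93/5]
R3 ← R3 − (75/211)·R2: [0, 0, 1929/211, -10183/211, 52/211]
R4 ← R4 − (61/211)·R2: [0, 0, -3014/211, 4541/211, 3272/211]
R5 ← R5 + (166/211)·R2: [0, 0, -4202/211, 9673/211, 3576/211]
R4 ← R4 + (3014/1929)·R3: [0, 0, 0, -103943/1929, 30656/1929]
R5 ← R5 + (4202/1929)·R3: [0, 0, 0, -114359/1929, 33728/1929]
R5 ← R5 − (527/479)·R4: [0, 0, 0, 0, 0]
4 nonzero rows, so the 5 vectors span a space of dimension 4.
Since 4 < 5, the vectors are linearly dependent.

no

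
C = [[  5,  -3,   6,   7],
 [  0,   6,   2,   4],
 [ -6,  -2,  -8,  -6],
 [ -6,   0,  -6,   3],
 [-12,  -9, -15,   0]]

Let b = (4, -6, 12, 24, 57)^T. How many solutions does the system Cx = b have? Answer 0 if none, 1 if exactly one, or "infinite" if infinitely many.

Row reduce the augmented matrix [C | b].
R3 ← R3 + (6/5)·R1: [0, -28/5, -4/5, 12/5, 84/5]
R4 ← R4 + (6/5)·R1: [0, -18/5, 6/5, 57/5, 144/5]
R5 ← R5 + (12/5)·R1: [0, -81/5, -3/5, 84/5, 333/5]
R3 ← R3 + (14/15)·R2: [0, 0, 16/15, 92/15, 56/5]
R4 ← R4 + (3/5)·R2: [0, 0, 12/5, 69/5, 126/5]
R5 ← R5 + (27/10)·R2: [0, 0, 24/5, 138/5, 252/5]
R4 ← R4 − (9/4)·R3: [0, 0, 0, 0, 0]
R5 ← R5 − (9/2)·R3: [0, 0, 0, 0, 0]
The echelon form has 3 nonzero rows, and every pivot lies in the first 4 columns, so rank(C) = rank([C|b]) = 3.
The system is consistent.
rank = 3 < 4 unknowns, so there are infinitely many solutions.

infinite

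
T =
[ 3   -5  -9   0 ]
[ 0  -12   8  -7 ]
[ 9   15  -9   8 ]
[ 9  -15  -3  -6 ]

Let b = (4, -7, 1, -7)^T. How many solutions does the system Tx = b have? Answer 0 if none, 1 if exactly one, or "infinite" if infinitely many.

0

Row reduce the augmented matrix [T | b].
R3 ← R3 − (3)·R1: [0, 30, 18, 8, -11]
R4 ← R4 − (3)·R1: [0, 0, 24, -6, -19]
R3 ← R3 + (5/2)·R2: [0, 0, 38, -19/2, -57/2]
R4 ← R4 − (12/19)·R3: [0, 0, 0, 0, -1]
The echelon form has 4 nonzero rows; the last pivot sits in the augmented column, so rank(T) = 3 but rank([T|b]) = 4.
Since the ranks differ, the system is inconsistent.
It has no solutions.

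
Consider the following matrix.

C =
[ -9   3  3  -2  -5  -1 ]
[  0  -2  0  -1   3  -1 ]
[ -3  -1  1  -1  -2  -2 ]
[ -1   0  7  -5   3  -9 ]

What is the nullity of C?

2

Row reduce to echelon form.
R3 ← R3 − (1/3)·R1: [0, -2, 0, -1/3, -1/3, -5/3]
R4 ← R4 − (1/9)·R1: [0, -1/3, 20/3, -43/9, 32/9, -80/9]
R3 ← R3 − R2: [0, 0, 0, 2/3, -10/3, -2/3]
R4 ← R4 − (1/6)·R2: [0, 0, 20/3, -83/18, 55/18, -157/18]
Swap R3 ↔ R4
4 nonzero rows, so rank(C) = 4.
C has 6 columns; by rank–nullity, nullity = 6 − 4 = 2.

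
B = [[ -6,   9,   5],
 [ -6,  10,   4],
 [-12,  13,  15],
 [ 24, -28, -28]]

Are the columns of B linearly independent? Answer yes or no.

Row reduce B to echelon form.
R2 ← R2 − R1: [0, 1, -1]
R3 ← R3 − (2)·R1: [0, -5, 5]
R4 ← R4 + (4)·R1: [0, 8, -8]
R3 ← R3 + (5)·R2: [0, 0, 0]
R4 ← R4 − (8)·R2: [0, 0, 0]
2 pivots among 3 columns.
Only 2 < 3 pivot columns, so the columns are linearly dependent.

no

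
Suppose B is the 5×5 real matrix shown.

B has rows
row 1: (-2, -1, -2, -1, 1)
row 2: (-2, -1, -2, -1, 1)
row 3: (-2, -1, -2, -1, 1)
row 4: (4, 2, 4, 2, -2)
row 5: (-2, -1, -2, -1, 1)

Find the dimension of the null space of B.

Row reduce to echelon form.
R2 ← R2 − R1: [0, 0, 0, 0, 0]
R3 ← R3 − R1: [0, 0, 0, 0, 0]
R4 ← R4 + (2)·R1: [0, 0, 0, 0, 0]
R5 ← R5 − R1: [0, 0, 0, 0, 0]
1 nonzero row, so rank(B) = 1.
B has 5 columns; by rank–nullity, nullity = 5 − 1 = 4.

4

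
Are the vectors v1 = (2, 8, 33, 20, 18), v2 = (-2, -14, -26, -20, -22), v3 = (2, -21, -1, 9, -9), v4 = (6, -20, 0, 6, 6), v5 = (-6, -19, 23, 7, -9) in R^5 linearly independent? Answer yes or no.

Form the matrix with these vectors as rows and row reduce.
R2 ← R2 + R1: [0, -6, 7, 0, -4]
R3 ← R3 − R1: [0, -29, -34, -11, -27]
R4 ← R4 − (3)·R1: [0, -44, -99, -54, -48]
R5 ← R5 + (3)·R1: [0, 5, 122, 67, 45]
R3 ← R3 − (29/6)·R2: [0, 0, -407/6, -11, -23/3]
R4 ← R4 − (22/3)·R2: [0, 0, -451/3, -54, -56/3]
R5 ← R5 + (5/6)·R2: [0, 0, 767/6, 67, 125/3]
R4 ← R4 − (82/37)·R3: [0, 0, 0, -1096/37, -62/37]
R5 ← R5 + (767/407)·R3: [0, 0, 0, 1712/37, 11078/407]
R5 ← R5 + (214/137)·R4: [0, 0, 0, 0, 37074/1507]
5 nonzero rows, so the 5 vectors span a space of dimension 5.
Since 5 = 5, the vectors are linearly independent.

yes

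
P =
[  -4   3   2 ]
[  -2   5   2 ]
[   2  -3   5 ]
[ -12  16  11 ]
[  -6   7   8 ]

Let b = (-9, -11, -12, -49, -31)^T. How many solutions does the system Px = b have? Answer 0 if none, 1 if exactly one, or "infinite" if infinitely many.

1

Row reduce the augmented matrix [P | b].
R2 ← R2 − (1/2)·R1: [0, 7/2, 1, -13/2]
R3 ← R3 + (1/2)·R1: [0, -3/2, 6, -33/2]
R4 ← R4 − (3)·R1: [0, 7, 5, -22]
R5 ← R5 − (3/2)·R1: [0, 5/2, 5, -35/2]
R3 ← R3 + (3/7)·R2: [0, 0, 45/7, -135/7]
R4 ← R4 − (2)·R2: [0, 0, 3, -9]
R5 ← R5 − (5/7)·R2: [0, 0, 30/7, -90/7]
R4 ← R4 − (7/15)·R3: [0, 0, 0, 0]
R5 ← R5 − (2/3)·R3: [0, 0, 0, 0]
The echelon form has 3 nonzero rows, and every pivot lies in the first 3 columns, so rank(P) = rank([P|b]) = 3.
The system is consistent.
rank = 3 = number of unknowns, so the solution is unique.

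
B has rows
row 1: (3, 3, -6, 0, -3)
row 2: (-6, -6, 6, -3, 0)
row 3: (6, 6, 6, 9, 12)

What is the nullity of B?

3

Row reduce to echelon form.
R2 ← R2 + (2)·R1: [0, 0, -6, -3, -6]
R3 ← R3 − (2)·R1: [0, 0, 18, 9, 18]
R3 ← R3 + (3)·R2: [0, 0, 0, 0, 0]
2 nonzero rows, so rank(B) = 2.
B has 5 columns; by rank–nullity, nullity = 5 − 2 = 3.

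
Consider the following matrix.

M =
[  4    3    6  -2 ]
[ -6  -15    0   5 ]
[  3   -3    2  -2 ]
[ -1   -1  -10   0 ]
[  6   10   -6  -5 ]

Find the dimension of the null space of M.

0

Row reduce to echelon form.
R2 ← R2 + (3/2)·R1: [0, -21/2, 9, 2]
R3 ← R3 − (3/4)·R1: [0, -21/4, -5/2, -1/2]
R4 ← R4 + (1/4)·R1: [0, -1/4, -17/2, -1/2]
R5 ← R5 − (3/2)·R1: [0, 11/2, -15, -2]
R3 ← R3 − (1/2)·R2: [0, 0, -7, -3/2]
R4 ← R4 − (1/42)·R2: [0, 0, -61/7, -23/42]
R5 ← R5 + (11/21)·R2: [0, 0, -72/7, -20/21]
R4 ← R4 − (61/49)·R3: [0, 0, 0, 194/147]
R5 ← R5 − (72/49)·R3: [0, 0, 0, 184/147]
R5 ← R5 − (92/97)·R4: [0, 0, 0, 0]
4 nonzero rows, so rank(M) = 4.
M has 4 columns; by rank–nullity, nullity = 4 − 4 = 0.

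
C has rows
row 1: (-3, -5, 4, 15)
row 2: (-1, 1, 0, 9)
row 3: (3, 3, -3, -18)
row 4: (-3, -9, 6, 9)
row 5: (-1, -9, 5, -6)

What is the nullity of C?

2

Row reduce to echelon form.
R2 ← R2 − (1/3)·R1: [0, 8/3, -4/3, 4]
R3 ← R3 + R1: [0, -2, 1, -3]
R4 ← R4 − R1: [0, -4, 2, -6]
R5 ← R5 − (1/3)·R1: [0, -22/3, 11/3, -11]
R3 ← R3 + (3/4)·R2: [0, 0, 0, 0]
R4 ← R4 + (3/2)·R2: [0, 0, 0, 0]
R5 ← R5 + (11/4)·R2: [0, 0, 0, 0]
2 nonzero rows, so rank(C) = 2.
C has 4 columns; by rank–nullity, nullity = 4 − 2 = 2.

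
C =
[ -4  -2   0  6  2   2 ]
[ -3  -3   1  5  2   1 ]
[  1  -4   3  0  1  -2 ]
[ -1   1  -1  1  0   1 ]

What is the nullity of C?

Row reduce to echelon form.
R2 ← R2 − (3/4)·R1: [0, -3/2, 1, 1/2, 1/2, -1/2]
R3 ← R3 + (1/4)·R1: [0, -9/2, 3, 3/2, 3/2, -3/2]
R4 ← R4 − (1/4)·R1: [0, 3/2, -1, -1/2, -1/2, 1/2]
R3 ← R3 − (3)·R2: [0, 0, 0, 0, 0, 0]
R4 ← R4 + R2: [0, 0, 0, 0, 0, 0]
2 nonzero rows, so rank(C) = 2.
C has 6 columns; by rank–nullity, nullity = 6 − 2 = 4.

4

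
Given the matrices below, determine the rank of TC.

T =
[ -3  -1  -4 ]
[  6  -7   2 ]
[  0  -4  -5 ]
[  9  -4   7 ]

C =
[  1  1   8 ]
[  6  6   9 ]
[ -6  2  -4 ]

First compute TC:
[[ 15, -17, -17],
 [-48, -32, -23],
 [  6, -34, -16],
 [-57,  -1,   8]]
Now row reduce the product.
R2 ← R2 + (16/5)·R1: [0, -432/5, -387/5]
R3 ← R3 − (2/5)·R1: [0, -136/5, -46/5]
R4 ← R4 + (19/5)·R1: [0, -328/5, -283/5]
R3 ← R3 − (17/54)·R2: [0, 0, 91/6]
R4 ← R4 − (41/54)·R2: [0, 0, 13/6]
R4 ← R4 − (1/7)·R3: [0, 0, 0]
3 nonzero rows, so rank(TC) = 3.

3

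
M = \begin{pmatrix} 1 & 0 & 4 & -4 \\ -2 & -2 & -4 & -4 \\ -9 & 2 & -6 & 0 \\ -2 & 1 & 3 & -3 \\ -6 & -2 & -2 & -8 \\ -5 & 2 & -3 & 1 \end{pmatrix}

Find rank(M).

Row reduce to echelon form.
R2 ← R2 + (2)·R1: [0, -2, 4, -12]
R3 ← R3 + (9)·R1: [0, 2, 30, -36]
R4 ← R4 + (2)·R1: [0, 1, 11, -11]
R5 ← R5 + (6)·R1: [0, -2, 22, -32]
R6 ← R6 + (5)·R1: [0, 2, 17, -19]
R3 ← R3 + R2: [0, 0, 34, -48]
R4 ← R4 + (1/2)·R2: [0, 0, 13, -17]
R5 ← R5 − R2: [0, 0, 18, -20]
R6 ← R6 + R2: [0, 0, 21, -31]
R4 ← R4 − (13/34)·R3: [0, 0, 0, 23/17]
R5 ← R5 − (9/17)·R3: [0, 0, 0, 92/17]
R6 ← R6 − (21/34)·R3: [0, 0, 0, -23/17]
R5 ← R5 − (4)·R4: [0, 0, 0, 0]
R6 ← R6 + R4: [0, 0, 0, 0]
Echelon form has 4 nonzero rows, so rank(M) = 4.

4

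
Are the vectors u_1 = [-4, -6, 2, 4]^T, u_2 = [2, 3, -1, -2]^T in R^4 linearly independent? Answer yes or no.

no

Form the matrix with these vectors as rows and row reduce.
R2 ← R2 + (1/2)·R1: [0, 0, 0, 0]
1 nonzero row, so the 2 vectors span a space of dimension 1.
Since 1 < 2, the vectors are linearly dependent.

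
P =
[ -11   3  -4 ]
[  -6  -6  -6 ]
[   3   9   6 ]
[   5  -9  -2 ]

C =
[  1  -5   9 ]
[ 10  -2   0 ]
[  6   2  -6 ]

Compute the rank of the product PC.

First compute PC:
[[ -5,  41, -75],
 [-102,  30, -18],
 [129, -21,  -9],
 [-97, -11,  57]]
Now row reduce the product.
R2 ← R2 − (102/5)·R1: [0, -4032/5, 1512]
R3 ← R3 + (129/5)·R1: [0, 5184/5, -1944]
R4 ← R4 − (97/5)·R1: [0, -4032/5, 1512]
R3 ← R3 + (9/7)·R2: [0, 0, 0]
R4 ← R4 − R2: [0, 0, 0]
2 nonzero rows, so rank(PC) = 2.

2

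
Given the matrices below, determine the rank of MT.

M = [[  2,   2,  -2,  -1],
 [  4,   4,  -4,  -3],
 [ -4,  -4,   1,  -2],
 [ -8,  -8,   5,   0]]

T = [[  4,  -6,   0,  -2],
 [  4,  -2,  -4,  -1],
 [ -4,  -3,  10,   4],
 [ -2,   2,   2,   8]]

First compute MT:
[[ 26, -12, -30, -22],
 [ 54, -26, -62, -52],
 [-32,  25,  22,   0],
 [-84,  49,  82,  44]]
Now row reduce the product.
R2 ← R2 − (27/13)·R1: [0, -14/13, 4/13, -82/13]
R3 ← R3 + (16/13)·R1: [0, 133/13, -194/13, -352/13]
R4 ← R4 + (42/13)·R1: [0, 133/13, -194/13, -352/13]
R3 ← R3 + (19/2)·R2: [0, 0, -12, -87]
R4 ← R4 + (19/2)·R2: [0, 0, -12, -87]
R4 ← R4 − R3: [0, 0, 0, 0]
3 nonzero rows, so rank(MT) = 3.

3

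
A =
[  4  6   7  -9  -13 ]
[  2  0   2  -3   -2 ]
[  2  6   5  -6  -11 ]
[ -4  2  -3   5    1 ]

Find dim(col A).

Row reduce to echelon form.
R2 ← R2 − (1/2)·R1: [0, -3, -3/2, 3/2, 9/2]
R3 ← R3 − (1/2)·R1: [0, 3, 3/2, -3/2, -9/2]
R4 ← R4 + R1: [0, 8, 4, -4, -12]
R3 ← R3 + R2: [0, 0, 0, 0, 0]
R4 ← R4 + (8/3)·R2: [0, 0, 0, 0, 0]
Echelon form has 2 nonzero rows, so rank(A) = 2.
The column space has dimension equal to the rank: 2.

2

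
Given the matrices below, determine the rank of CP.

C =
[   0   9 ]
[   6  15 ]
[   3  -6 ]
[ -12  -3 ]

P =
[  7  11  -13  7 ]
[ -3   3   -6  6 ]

2

First compute CP:
[[-27,  27, -54,  54],
 [ -3, 111, -168, 132],
 [ 39,  15,  -3, -15],
 [-75, -141, 174, -102]]
Now row reduce the product.
R2 ← R2 − (1/9)·R1: [0, 108, -162, 126]
R3 ← R3 + (13/9)·R1: [0, 54, -81, 63]
R4 ← R4 − (25/9)·R1: [0, -216, 324, -252]
R3 ← R3 − (1/2)·R2: [0, 0, 0, 0]
R4 ← R4 + (2)·R2: [0, 0, 0, 0]
2 nonzero rows, so rank(CP) = 2.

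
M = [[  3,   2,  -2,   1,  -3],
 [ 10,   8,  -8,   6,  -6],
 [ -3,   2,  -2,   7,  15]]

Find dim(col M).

Row reduce to echelon form.
R2 ← R2 − (10/3)·R1: [0, 4/3, -4/3, 8/3, 4]
R3 ← R3 + R1: [0, 4, -4, 8, 12]
R3 ← R3 − (3)·R2: [0, 0, 0, 0, 0]
Echelon form has 2 nonzero rows, so rank(M) = 2.
The column space has dimension equal to the rank: 2.

2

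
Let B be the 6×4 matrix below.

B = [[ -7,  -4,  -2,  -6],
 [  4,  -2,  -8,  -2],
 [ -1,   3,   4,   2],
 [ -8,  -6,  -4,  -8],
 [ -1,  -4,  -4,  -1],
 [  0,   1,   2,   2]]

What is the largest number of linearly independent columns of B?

4

Row reduce to echelon form.
R2 ← R2 + (4/7)·R1: [0, -30/7, -64/7, -38/7]
R3 ← R3 − (1/7)·R1: [0, 25/7, 30/7, 20/7]
R4 ← R4 − (8/7)·R1: [0, -10/7, -12/7, -8/7]
R5 ← R5 − (1/7)·R1: [0, -24/7, -26/7, -1/7]
R3 ← R3 + (5/6)·R2: [0, 0, -10/3, -5/3]
R4 ← R4 − (1/3)·R2: [0, 0, 4/3, 2/3]
R5 ← R5 − (4/5)·R2: [0, 0, 18/5, 21/5]
R6 ← R6 + (7/30)·R2: [0, 0, -2/15, 11/15]
R4 ← R4 + (2/5)·R3: [0, 0, 0, 0]
R5 ← R5 + (27/25)·R3: [0, 0, 0, 12/5]
R6 ← R6 − (1/25)·R3: [0, 0, 0, 4/5]
Swap R4 ↔ R5
R6 ← R6 − (1/3)·R4: [0, 0, 0, 0]
Echelon form has 4 nonzero rows, so rank(B) = 4.
The rank gives the maximum number of linearly independent columns: 4.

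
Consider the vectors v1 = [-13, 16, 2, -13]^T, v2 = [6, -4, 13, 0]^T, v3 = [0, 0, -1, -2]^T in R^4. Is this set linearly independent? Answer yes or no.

Form the matrix with these vectors as rows and row reduce.
R2 ← R2 + (6/13)·R1: [0, 44/13, 181/13, -6]
3 nonzero rows, so the 3 vectors span a space of dimension 3.
Since 3 = 3, the vectors are linearly independent.

yes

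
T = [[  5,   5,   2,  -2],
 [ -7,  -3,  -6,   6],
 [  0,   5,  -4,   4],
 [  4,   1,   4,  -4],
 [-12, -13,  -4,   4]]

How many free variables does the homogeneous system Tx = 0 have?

Row reduce to echelon form.
R2 ← R2 + (7/5)·R1: [0, 4, -16/5, 16/5]
R4 ← R4 − (4/5)·R1: [0, -3, 12/5, -12/5]
R5 ← R5 + (12/5)·R1: [0, -1, 4/5, -4/5]
R3 ← R3 − (5/4)·R2: [0, 0, 0, 0]
R4 ← R4 + (3/4)·R2: [0, 0, 0, 0]
R5 ← R5 + (1/4)·R2: [0, 0, 0, 0]
2 nonzero rows, so rank(T) = 2.
T has 4 columns; by rank–nullity, nullity = 4 − 2 = 2.

2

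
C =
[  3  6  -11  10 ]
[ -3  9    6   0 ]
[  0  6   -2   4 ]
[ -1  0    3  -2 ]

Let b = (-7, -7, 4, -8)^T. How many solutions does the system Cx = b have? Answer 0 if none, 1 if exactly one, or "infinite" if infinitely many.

0

Row reduce the augmented matrix [C | b].
R2 ← R2 + R1: [0, 15, -5, 10, -14]
R4 ← R4 + (1/3)·R1: [0, 2, -2/3, 4/3, -31/3]
R3 ← R3 − (2/5)·R2: [0, 0, 0, 0, 48/5]
R4 ← R4 − (2/15)·R2: [0, 0, 0, 0, -127/15]
R4 ← R4 + (127/144)·R3: [0, 0, 0, 0, 0]
The echelon form has 3 nonzero rows; the last pivot sits in the augmented column, so rank(C) = 2 but rank([C|b]) = 3.
Since the ranks differ, the system is inconsistent.
It has no solutions.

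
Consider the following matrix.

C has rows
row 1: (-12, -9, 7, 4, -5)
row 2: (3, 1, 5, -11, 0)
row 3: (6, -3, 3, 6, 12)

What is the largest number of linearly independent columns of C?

Row reduce to echelon form.
R2 ← R2 + (1/4)·R1: [0, -5/4, 27/4, -10, -5/4]
R3 ← R3 + (1/2)·R1: [0, -15/2, 13/2, 8, 19/2]
R3 ← R3 − (6)·R2: [0, 0, -34, 68, 17]
Echelon form has 3 nonzero rows, so rank(C) = 3.
The rank gives the maximum number of linearly independent columns: 3.

3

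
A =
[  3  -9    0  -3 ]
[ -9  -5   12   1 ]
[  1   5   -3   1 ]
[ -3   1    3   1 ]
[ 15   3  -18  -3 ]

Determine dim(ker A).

2

Row reduce to echelon form.
R2 ← R2 + (3)·R1: [0, -32, 12, -8]
R3 ← R3 − (1/3)·R1: [0, 8, -3, 2]
R4 ← R4 + R1: [0, -8, 3, -2]
R5 ← R5 − (5)·R1: [0, 48, -18, 12]
R3 ← R3 + (1/4)·R2: [0, 0, 0, 0]
R4 ← R4 − (1/4)·R2: [0, 0, 0, 0]
R5 ← R5 + (3/2)·R2: [0, 0, 0, 0]
2 nonzero rows, so rank(A) = 2.
A has 4 columns; by rank–nullity, nullity = 4 − 2 = 2.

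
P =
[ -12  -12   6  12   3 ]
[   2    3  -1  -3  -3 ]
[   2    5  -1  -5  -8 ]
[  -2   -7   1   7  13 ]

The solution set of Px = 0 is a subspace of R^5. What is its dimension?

Row reduce to echelon form.
R2 ← R2 + (1/6)·R1: [0, 1, 0, -1, -5/2]
R3 ← R3 + (1/6)·R1: [0, 3, 0, -3, -15/2]
R4 ← R4 − (1/6)·R1: [0, -5, 0, 5, 25/2]
R3 ← R3 − (3)·R2: [0, 0, 0, 0, 0]
R4 ← R4 + (5)·R2: [0, 0, 0, 0, 0]
2 nonzero rows, so rank(P) = 2.
P has 5 columns; by rank–nullity, nullity = 5 − 2 = 3.

3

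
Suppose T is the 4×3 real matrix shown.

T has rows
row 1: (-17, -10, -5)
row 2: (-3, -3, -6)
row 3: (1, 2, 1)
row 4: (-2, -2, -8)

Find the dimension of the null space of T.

Row reduce to echelon form.
R2 ← R2 − (3/17)·R1: [0, -21/17, -87/17]
R3 ← R3 + (1/17)·R1: [0, 24/17, 12/17]
R4 ← R4 − (2/17)·R1: [0, -14/17, -126/17]
R3 ← R3 + (8/7)·R2: [0, 0, -36/7]
R4 ← R4 − (2/3)·R2: [0, 0, -4]
R4 ← R4 − (7/9)·R3: [0, 0, 0]
3 nonzero rows, so rank(T) = 3.
T has 3 columns; by rank–nullity, nullity = 3 − 3 = 0.

0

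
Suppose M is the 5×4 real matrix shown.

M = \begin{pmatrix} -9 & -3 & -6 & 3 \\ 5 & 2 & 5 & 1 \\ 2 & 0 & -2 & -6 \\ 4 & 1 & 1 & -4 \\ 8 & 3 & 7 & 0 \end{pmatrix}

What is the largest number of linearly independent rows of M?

Row reduce to echelon form.
R2 ← R2 + (5/9)·R1: [0, 1/3, 5/3, 8/3]
R3 ← R3 + (2/9)·R1: [0, -2/3, -10/3, -16/3]
R4 ← R4 + (4/9)·R1: [0, -1/3, -5/3, -8/3]
R5 ← R5 + (8/9)·R1: [0, 1/3, 5/3, 8/3]
R3 ← R3 + (2)·R2: [0, 0, 0, 0]
R4 ← R4 + R2: [0, 0, 0, 0]
R5 ← R5 − R2: [0, 0, 0, 0]
Echelon form has 2 nonzero rows, so rank(M) = 2.
The rank gives the maximum number of linearly independent rows: 2.

2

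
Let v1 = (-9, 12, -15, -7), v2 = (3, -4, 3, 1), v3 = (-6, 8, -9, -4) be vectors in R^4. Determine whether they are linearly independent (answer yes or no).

no

Form the matrix with these vectors as rows and row reduce.
R2 ← R2 + (1/3)·R1: [0, 0, -2, -4/3]
R3 ← R3 − (2/3)·R1: [0, 0, 1, 2/3]
R3 ← R3 + (1/2)·R2: [0, 0, 0, 0]
2 nonzero rows, so the 3 vectors span a space of dimension 2.
Since 2 < 3, the vectors are linearly dependent.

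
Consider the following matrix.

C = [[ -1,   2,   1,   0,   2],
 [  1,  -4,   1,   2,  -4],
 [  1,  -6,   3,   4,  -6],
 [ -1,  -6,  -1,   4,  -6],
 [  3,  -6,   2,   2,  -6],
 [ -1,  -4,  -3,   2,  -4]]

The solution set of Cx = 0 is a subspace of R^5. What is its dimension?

2

Row reduce to echelon form.
R2 ← R2 + R1: [0, -2, 2, 2, -2]
R3 ← R3 + R1: [0, -4, 4, 4, -4]
R4 ← R4 − R1: [0, -8, -2, 4, -8]
R5 ← R5 + (3)·R1: [0, 0, 5, 2, 0]
R6 ← R6 − R1: [0, -6, -4, 2, -6]
R3 ← R3 − (2)·R2: [0, 0, 0, 0, 0]
R4 ← R4 − (4)·R2: [0, 0, -10, -4, 0]
R6 ← R6 − (3)·R2: [0, 0, -10, -4, 0]
Swap R3 ↔ R4
R5 ← R5 + (1/2)·R3: [0, 0, 0, 0, 0]
R6 ← R6 − R3: [0, 0, 0, 0, 0]
3 nonzero rows, so rank(C) = 3.
C has 5 columns; by rank–nullity, nullity = 5 − 3 = 2.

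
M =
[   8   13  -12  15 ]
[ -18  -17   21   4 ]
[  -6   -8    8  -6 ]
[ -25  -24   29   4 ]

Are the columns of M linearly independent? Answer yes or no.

no

Row reduce M to echelon form.
R2 ← R2 + (9/4)·R1: [0, 49/4, -6, 151/4]
R3 ← R3 + (3/4)·R1: [0, 7/4, -1, 21/4]
R4 ← R4 + (25/8)·R1: [0, 133/8, -17/2, 407/8]
R3 ← R3 − (1/7)·R2: [0, 0, -1/7, -1/7]
R4 ← R4 − (19/14)·R2: [0, 0, -5/14, -5/14]
R4 ← R4 − (5/2)·R3: [0, 0, 0, 0]
3 pivots among 4 columns.
Only 3 < 4 pivot columns, so the columns are linearly dependent.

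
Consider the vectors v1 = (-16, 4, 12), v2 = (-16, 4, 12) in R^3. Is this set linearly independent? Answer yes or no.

Form the matrix with these vectors as rows and row reduce.
R2 ← R2 − R1: [0, 0, 0]
1 nonzero row, so the 2 vectors span a space of dimension 1.
Since 1 < 2, the vectors are linearly dependent.

no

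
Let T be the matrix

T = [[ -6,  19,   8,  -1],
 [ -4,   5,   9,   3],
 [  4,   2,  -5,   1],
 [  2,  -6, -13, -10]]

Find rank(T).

Row reduce to echelon form.
R2 ← R2 − (2/3)·R1: [0, -23/3, 11/3, 11/3]
R3 ← R3 + (2/3)·R1: [0, 44/3, 1/3, 1/3]
R4 ← R4 + (1/3)·R1: [0, 1/3, -31/3, -31/3]
R3 ← R3 + (44/23)·R2: [0, 0, 169/23, 169/23]
R4 ← R4 + (1/23)·R2: [0, 0, -234/23, -234/23]
R4 ← R4 + (18/13)·R3: [0, 0, 0, 0]
Echelon form has 3 nonzero rows, so rank(T) = 3.

3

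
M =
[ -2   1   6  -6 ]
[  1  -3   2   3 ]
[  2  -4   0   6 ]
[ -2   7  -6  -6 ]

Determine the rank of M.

2

Row reduce to echelon form.
R2 ← R2 + (1/2)·R1: [0, -5/2, 5, 0]
R3 ← R3 + R1: [0, -3, 6, 0]
R4 ← R4 − R1: [0, 6, -12, 0]
R3 ← R3 − (6/5)·R2: [0, 0, 0, 0]
R4 ← R4 + (12/5)·R2: [0, 0, 0, 0]
Echelon form has 2 nonzero rows, so rank(M) = 2.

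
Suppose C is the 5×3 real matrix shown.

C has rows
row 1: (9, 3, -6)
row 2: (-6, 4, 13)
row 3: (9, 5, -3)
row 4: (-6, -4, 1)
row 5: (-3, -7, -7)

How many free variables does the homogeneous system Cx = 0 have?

1

Row reduce to echelon form.
R2 ← R2 + (2/3)·R1: [0, 6, 9]
R3 ← R3 − R1: [0, 2, 3]
R4 ← R4 + (2/3)·R1: [0, -2, -3]
R5 ← R5 + (1/3)·R1: [0, -6, -9]
R3 ← R3 − (1/3)·R2: [0, 0, 0]
R4 ← R4 + (1/3)·R2: [0, 0, 0]
R5 ← R5 + R2: [0, 0, 0]
2 nonzero rows, so rank(C) = 2.
C has 3 columns; by rank–nullity, nullity = 3 − 2 = 1.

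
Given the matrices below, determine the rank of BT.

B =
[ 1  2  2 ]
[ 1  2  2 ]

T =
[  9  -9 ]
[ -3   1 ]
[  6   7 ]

1

First compute BT:
[[ 15,   7],
 [ 15,   7]]
Now row reduce the product.
R2 ← R2 − R1: [0, 0]
1 nonzero row, so rank(BT) = 1.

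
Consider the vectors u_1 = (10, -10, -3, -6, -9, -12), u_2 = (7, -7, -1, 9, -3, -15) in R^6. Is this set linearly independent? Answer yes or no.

Form the matrix with these vectors as rows and row reduce.
R2 ← R2 − (7/10)·R1: [0, 0, 11/10, 66/5, 33/10, -33/5]
2 nonzero rows, so the 2 vectors span a space of dimension 2.
Since 2 = 2, the vectors are linearly independent.

yes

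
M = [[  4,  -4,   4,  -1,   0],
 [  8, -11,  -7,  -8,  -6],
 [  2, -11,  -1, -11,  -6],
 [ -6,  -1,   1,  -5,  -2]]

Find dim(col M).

3

Row reduce to echelon form.
R2 ← R2 − (2)·R1: [0, -3, -15, -6, -6]
R3 ← R3 − (1/2)·R1: [0, -9, -3, -21/2, -6]
R4 ← R4 + (3/2)·R1: [0, -7, 7, -13/2, -2]
R3 ← R3 − (3)·R2: [0, 0, 42, 15/2, 12]
R4 ← R4 − (7/3)·R2: [0, 0, 42, 15/2, 12]
R4 ← R4 − R3: [0, 0, 0, 0, 0]
Echelon form has 3 nonzero rows, so rank(M) = 3.
The column space has dimension equal to the rank: 3.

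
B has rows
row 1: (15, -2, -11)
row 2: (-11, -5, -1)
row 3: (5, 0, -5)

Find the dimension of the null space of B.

Row reduce to echelon form.
R2 ← R2 + (11/15)·R1: [0, -97/15, -136/15]
R3 ← R3 − (1/3)·R1: [0, 2/3, -4/3]
R3 ← R3 + (10/97)·R2: [0, 0, -220/97]
3 nonzero rows, so rank(B) = 3.
B has 3 columns; by rank–nullity, nullity = 3 − 3 = 0.

0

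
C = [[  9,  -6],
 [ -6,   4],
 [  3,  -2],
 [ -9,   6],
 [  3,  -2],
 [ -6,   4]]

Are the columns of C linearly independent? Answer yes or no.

Row reduce C to echelon form.
R2 ← R2 + (2/3)·R1: [0, 0]
R3 ← R3 − (1/3)·R1: [0, 0]
R4 ← R4 + R1: [0, 0]
R5 ← R5 − (1/3)·R1: [0, 0]
R6 ← R6 + (2/3)·R1: [0, 0]
1 pivot among 2 columns.
Only 1 < 2 pivot columns, so the columns are linearly dependent.

no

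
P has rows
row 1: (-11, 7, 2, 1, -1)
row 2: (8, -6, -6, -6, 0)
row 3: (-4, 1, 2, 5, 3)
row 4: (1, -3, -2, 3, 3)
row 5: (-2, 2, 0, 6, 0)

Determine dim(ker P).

Row reduce to echelon form.
R2 ← R2 + (8/11)·R1: [0, -10/11, -50/11, -58/11, -8/11]
R3 ← R3 − (4/11)·R1: [0, -17/11, 14/11, 51/11, 37/11]
R4 ← R4 + (1/11)·R1: [0, -26/11, -20/11, 34/11, 32/11]
R5 ← R5 − (2/11)·R1: [0, 8/11, -4/11, 64/11, 2/11]
R3 ← R3 − (17/10)·R2: [0, 0, 9, 68/5, 23/5]
R4 ← R4 − (13/5)·R2: [0, 0, 10, 84/5, 24/5]
R5 ← R5 + (4/5)·R2: [0, 0, -4, 8/5, -2/5]
R4 ← R4 − (10/9)·R3: [0, 0, 0, 76/45, -14/45]
R5 ← R5 + (4/9)·R3: [0, 0, 0, 344/45, 74/45]
R5 ← R5 − (86/19)·R4: [0, 0, 0, 0, 58/19]
5 nonzero rows, so rank(P) = 5.
P has 5 columns; by rank–nullity, nullity = 5 − 5 = 0.

0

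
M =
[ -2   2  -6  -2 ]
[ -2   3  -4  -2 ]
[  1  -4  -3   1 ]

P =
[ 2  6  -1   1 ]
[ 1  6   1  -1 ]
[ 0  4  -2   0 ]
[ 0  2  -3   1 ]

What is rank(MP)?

2

First compute MP:
[[ -2, -28,  22,  -6],
 [ -1, -14,  19,  -7],
 [ -2, -28,  -2,   6]]
Now row reduce the product.
R2 ← R2 − (1/2)·R1: [0, 0, 8, -4]
R3 ← R3 − R1: [0, 0, -24, 12]
R3 ← R3 + (3)·R2: [0, 0, 0, 0]
2 nonzero rows, so rank(MP) = 2.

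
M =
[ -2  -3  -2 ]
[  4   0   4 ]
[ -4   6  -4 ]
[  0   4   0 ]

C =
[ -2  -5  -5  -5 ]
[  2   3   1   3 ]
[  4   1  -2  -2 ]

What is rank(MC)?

First compute MC:
[[-10,  -1,  11,   5],
 [  8, -16, -28, -28],
 [  4,  34,  34,  46],
 [  8,  12,   4,  12]]
Now row reduce the product.
R2 ← R2 + (4/5)·R1: [0, -84/5, -96/5, -24]
R3 ← R3 + (2/5)·R1: [0, 168/5, 192/5, 48]
R4 ← R4 + (4/5)·R1: [0, 56/5, 64/5, 16]
R3 ← R3 + (2)·R2: [0, 0, 0, 0]
R4 ← R4 + (2/3)·R2: [0, 0, 0, 0]
2 nonzero rows, so rank(MC) = 2.

2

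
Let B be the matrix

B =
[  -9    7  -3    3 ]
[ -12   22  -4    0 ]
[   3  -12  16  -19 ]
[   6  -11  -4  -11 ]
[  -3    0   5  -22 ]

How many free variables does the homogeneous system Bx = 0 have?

0

Row reduce to echelon form.
R2 ← R2 − (4/3)·R1: [0, 38/3, 0, -4]
R3 ← R3 + (1/3)·R1: [0, -29/3, 15, -18]
R4 ← R4 + (2/3)·R1: [0, -19/3, -6, -9]
R5 ← R5 − (1/3)·R1: [0, -7/3, 6, -23]
R3 ← R3 + (29/38)·R2: [0, 0, 15, -400/19]
R4 ← R4 + (1/2)·R2: [0, 0, -6, -11]
R5 ← R5 + (7/38)·R2: [0, 0, 6, -451/19]
R4 ← R4 + (2/5)·R3: [0, 0, 0, -369/19]
R5 ← R5 − (2/5)·R3: [0, 0, 0, -291/19]
R5 ← R5 − (97/123)·R4: [0, 0, 0, 0]
4 nonzero rows, so rank(B) = 4.
B has 4 columns; by rank–nullity, nullity = 4 − 4 = 0.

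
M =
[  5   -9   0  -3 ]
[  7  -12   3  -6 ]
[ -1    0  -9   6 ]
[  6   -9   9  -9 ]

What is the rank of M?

2

Row reduce to echelon form.
R2 ← R2 − (7/5)·R1: [0, 3/5, 3, -9/5]
R3 ← R3 + (1/5)·R1: [0, -9/5, -9, 27/5]
R4 ← R4 − (6/5)·R1: [0, 9/5, 9, -27/5]
R3 ← R3 + (3)·R2: [0, 0, 0, 0]
R4 ← R4 − (3)·R2: [0, 0, 0, 0]
Echelon form has 2 nonzero rows, so rank(M) = 2.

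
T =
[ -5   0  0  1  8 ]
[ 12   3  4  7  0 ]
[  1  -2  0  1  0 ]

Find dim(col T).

Row reduce to echelon form.
R2 ← R2 + (12/5)·R1: [0, 3, 4, 47/5, 96/5]
R3 ← R3 + (1/5)·R1: [0, -2, 0, 6/5, 8/5]
R3 ← R3 + (2/3)·R2: [0, 0, 8/3, 112/15, 72/5]
Echelon form has 3 nonzero rows, so rank(T) = 3.
The column space has dimension equal to the rank: 3.

3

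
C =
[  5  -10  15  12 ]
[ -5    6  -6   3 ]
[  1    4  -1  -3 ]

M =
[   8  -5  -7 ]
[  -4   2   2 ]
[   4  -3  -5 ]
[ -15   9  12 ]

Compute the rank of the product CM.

2

First compute CM:
[[-40,  18,  14],
 [-133,  82, 113],
 [ 33, -21, -30]]
Now row reduce the product.
R2 ← R2 − (133/40)·R1: [0, 443/20, 1329/20]
R3 ← R3 + (33/40)·R1: [0, -123/20, -369/20]
R3 ← R3 + (123/443)·R2: [0, 0, 0]
2 nonzero rows, so rank(CM) = 2.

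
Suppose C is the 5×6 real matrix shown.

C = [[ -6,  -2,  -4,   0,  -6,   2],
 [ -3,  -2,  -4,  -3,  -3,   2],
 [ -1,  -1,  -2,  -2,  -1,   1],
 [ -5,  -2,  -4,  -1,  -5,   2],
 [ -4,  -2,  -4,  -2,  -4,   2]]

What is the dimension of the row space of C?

2

Row reduce to echelon form.
R2 ← R2 − (1/2)·R1: [0, -1, -2, -3, 0, 1]
R3 ← R3 − (1/6)·R1: [0, -2/3, -4/3, -2, 0, 2/3]
R4 ← R4 − (5/6)·R1: [0, -1/3, -2/3, -1, 0, 1/3]
R5 ← R5 − (2/3)·R1: [0, -2/3, -4/3, -2, 0, 2/3]
R3 ← R3 − (2/3)·R2: [0, 0, 0, 0, 0, 0]
R4 ← R4 − (1/3)·R2: [0, 0, 0, 0, 0, 0]
R5 ← R5 − (2/3)·R2: [0, 0, 0, 0, 0, 0]
Echelon form has 2 nonzero rows, so rank(C) = 2.
The row space has dimension equal to the rank: 2.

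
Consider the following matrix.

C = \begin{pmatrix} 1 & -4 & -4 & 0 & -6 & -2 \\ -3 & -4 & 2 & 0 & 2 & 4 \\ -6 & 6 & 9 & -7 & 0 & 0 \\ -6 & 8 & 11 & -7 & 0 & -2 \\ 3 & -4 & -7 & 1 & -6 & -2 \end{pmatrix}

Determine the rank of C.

4

Row reduce to echelon form.
R2 ← R2 + (3)·R1: [0, -16, -10, 0, -16, -2]
R3 ← R3 + (6)·R1: [0, -18, -15, -7, -36, -12]
R4 ← R4 + (6)·R1: [0, -16, -13, -7, -36, -14]
R5 ← R5 − (3)·R1: [0, 8, 5, 1, 12, 4]
R3 ← R3 − (9/8)·R2: [0, 0, -15/4, -7, -18, -39/4]
R4 ← R4 − R2: [0, 0, -3, -7, -20, -12]
R5 ← R5 + (1/2)·R2: [0, 0, 0, 1, 4, 3]
R4 ← R4 − (4/5)·R3: [0, 0, 0, -7/5, -28/5, -21/5]
R5 ← R5 + (5/7)·R4: [0, 0, 0, 0, 0, 0]
Echelon form has 4 nonzero rows, so rank(C) = 4.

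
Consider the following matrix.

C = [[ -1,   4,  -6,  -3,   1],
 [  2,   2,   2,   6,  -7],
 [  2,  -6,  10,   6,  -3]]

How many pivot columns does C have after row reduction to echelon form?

Row reduce to echelon form.
R2 ← R2 + (2)·R1: [0, 10, -10, 0, -5]
R3 ← R3 + (2)·R1: [0, 2, -2, 0, -1]
R3 ← R3 − (1/5)·R2: [0, 0, 0, 0, 0]
Echelon form has 2 nonzero rows, so rank(C) = 2.
Each nonzero row contributes one pivot column: 2 pivot columns.

2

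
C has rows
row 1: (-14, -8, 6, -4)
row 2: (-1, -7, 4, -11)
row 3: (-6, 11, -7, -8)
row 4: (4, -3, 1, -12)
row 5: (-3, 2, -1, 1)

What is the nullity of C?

Row reduce to echelon form.
R2 ← R2 − (1/14)·R1: [0, -45/7, 25/7, -75/7]
R3 ← R3 − (3/7)·R1: [0, 101/7, -67/7, -44/7]
R4 ← R4 + (2/7)·R1: [0, -37/7, 19/7, -92/7]
R5 ← R5 − (3/14)·R1: [0, 26/7, -16/7, 13/7]
R3 ← R3 + (101/45)·R2: [0, 0, -14/9, -91/3]
R4 ← R4 − (37/45)·R2: [0, 0, -2/9, -13/3]
R5 ← R5 + (26/45)·R2: [0, 0, -2/9, -13/3]
R4 ← R4 − (1/7)·R3: [0, 0, 0, 0]
R5 ← R5 − (1/7)·R3: [0, 0, 0, 0]
3 nonzero rows, so rank(C) = 3.
C has 4 columns; by rank–nullity, nullity = 4 − 3 = 1.

1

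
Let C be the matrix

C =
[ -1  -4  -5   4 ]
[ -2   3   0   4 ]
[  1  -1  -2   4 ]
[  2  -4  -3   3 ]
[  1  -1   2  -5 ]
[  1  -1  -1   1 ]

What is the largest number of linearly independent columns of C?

Row reduce to echelon form.
R2 ← R2 − (2)·R1: [0, 11, 10, -4]
R3 ← R3 + R1: [0, -5, -7, 8]
R4 ← R4 + (2)·R1: [0, -12, -13, 11]
R5 ← R5 + R1: [0, -5, -3, -1]
R6 ← R6 + R1: [0, -5, -6, 5]
R3 ← R3 + (5/11)·R2: [0, 0, -27/11, 68/11]
R4 ← R4 + (12/11)·R2: [0, 0, -23/11, 73/11]
R5 ← R5 + (5/11)·R2: [0, 0, 17/11, -31/11]
R6 ← R6 + (5/11)·R2: [0, 0, -16/11, 35/11]
R4 ← R4 − (23/27)·R3: [0, 0, 0, 37/27]
R5 ← R5 + (17/27)·R3: [0, 0, 0, 29/27]
R6 ← R6 − (16/27)·R3: [0, 0, 0, -13/27]
R5 ← R5 − (29/37)·R4: [0, 0, 0, 0]
R6 ← R6 + (13/37)·R4: [0, 0, 0, 0]
Echelon form has 4 nonzero rows, so rank(C) = 4.
The rank gives the maximum number of linearly independent columns: 4.

4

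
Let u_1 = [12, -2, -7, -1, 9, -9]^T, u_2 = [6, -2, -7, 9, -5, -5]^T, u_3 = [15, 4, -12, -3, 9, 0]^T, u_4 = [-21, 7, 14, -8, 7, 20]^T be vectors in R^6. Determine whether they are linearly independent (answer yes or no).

yes

Form the matrix with these vectors as rows and row reduce.
R2 ← R2 − (1/2)·R1: [0, -1, -7/2, 19/2, -19/2, -1/2]
R3 ← R3 − (5/4)·R1: [0, 13/2, -13/4, -7/4, -9/4, 45/4]
R4 ← R4 + (7/4)·R1: [0, 7/2, 7/4, -39/4, 91/4, 17/4]
R3 ← R3 + (13/2)·R2: [0, 0, -26, 60, -64, 8]
R4 ← R4 + (7/2)·R2: [0, 0, -21/2, 47/2, -21/2, 5/2]
R4 ← R4 − (21/52)·R3: [0, 0, 0, -19/26, 399/26, -19/26]
4 nonzero rows, so the 4 vectors span a space of dimension 4.
Since 4 = 4, the vectors are linearly independent.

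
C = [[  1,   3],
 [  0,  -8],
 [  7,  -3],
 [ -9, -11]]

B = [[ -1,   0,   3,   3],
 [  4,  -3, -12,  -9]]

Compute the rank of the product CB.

2

First compute CB:
[[ 11,  -9, -33, -24],
 [-32,  24,  96,  72],
 [-19,   9,  57,  48],
 [-35,  33, 105,  72]]
Now row reduce the product.
R2 ← R2 + (32/11)·R1: [0, -24/11, 0, 24/11]
R3 ← R3 + (19/11)·R1: [0, -72/11, 0, 72/11]
R4 ← R4 + (35/11)·R1: [0, 48/11, 0, -48/11]
R3 ← R3 − (3)·R2: [0, 0, 0, 0]
R4 ← R4 + (2)·R2: [0, 0, 0, 0]
2 nonzero rows, so rank(CB) = 2.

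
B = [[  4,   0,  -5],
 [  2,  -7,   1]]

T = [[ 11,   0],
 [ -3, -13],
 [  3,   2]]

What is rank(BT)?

First compute BT:
[[ 29, -10],
 [ 46,  93]]
Now row reduce the product.
R2 ← R2 − (46/29)·R1: [0, 3157/29]
2 nonzero rows, so rank(BT) = 2.

2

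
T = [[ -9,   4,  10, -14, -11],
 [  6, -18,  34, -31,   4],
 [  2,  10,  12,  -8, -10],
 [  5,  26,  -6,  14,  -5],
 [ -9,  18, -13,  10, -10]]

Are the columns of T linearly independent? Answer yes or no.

Row reduce T to echelon form.
R2 ← R2 + (2/3)·R1: [0, -46/3, 122/3, -121/3, -10/3]
R3 ← R3 + (2/9)·R1: [0, 98/9, 128/9, -100/9, -112/9]
R4 ← R4 + (5/9)·R1: [0, 254/9, -4/9, 56/9, -100/9]
R5 ← R5 − R1: [0, 14, -23, 24, 1]
R3 ← R3 + (49/69)·R2: [0, 0, 2974/69, -2743/69, -1022/69]
R4 ← R4 + (127/69)·R2: [0, 0, 5134/69, -4693/69, -1190/69]
R5 ← R5 + (21/23)·R2: [0, 0, 325/23, -295/23, -47/23]
R4 ← R4 − (2567/1487)·R3: [0, 0, 0, 910/1487, 12376/1487]
R5 ← R5 − (975/2974)·R3: [0, 0, 0, 615/2974, 4182/1487]
R5 ← R5 − (123/364)·R4: [0, 0, 0, 0, 0]
4 pivots among 5 columns.
Only 4 < 5 pivot columns, so the columns are linearly dependent.

no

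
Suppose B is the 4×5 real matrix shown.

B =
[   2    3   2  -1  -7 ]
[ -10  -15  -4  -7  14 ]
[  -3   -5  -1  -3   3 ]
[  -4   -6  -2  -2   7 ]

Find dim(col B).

3

Row reduce to echelon form.
R2 ← R2 + (5)·R1: [0, 0, 6, -12, -21]
R3 ← R3 + (3/2)·R1: [0, -1/2, 2, -9/2, -15/2]
R4 ← R4 + (2)·R1: [0, 0, 2, -4, -7]
Swap R2 ↔ R3
R4 ← R4 − (1/3)·R3: [0, 0, 0, 0, 0]
Echelon form has 3 nonzero rows, so rank(B) = 3.
The column space has dimension equal to the rank: 3.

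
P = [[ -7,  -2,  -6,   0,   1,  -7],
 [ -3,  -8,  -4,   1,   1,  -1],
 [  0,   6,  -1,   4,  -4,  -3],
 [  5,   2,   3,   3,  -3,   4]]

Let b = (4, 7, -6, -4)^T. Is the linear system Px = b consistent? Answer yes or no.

Row reduce the augmented matrix [P | b].
R2 ← R2 − (3/7)·R1: [0, -50/7, -10/7, 1, 4/7, 2, 37/7]
R4 ← R4 + (5/7)·R1: [0, 4/7, -9/7, 3, -16/7, -1, -8/7]
R3 ← R3 + (21/25)·R2: [0, 0, -11/5, 121/25, -88/25, -33/25, -39/25]
R4 ← R4 + (2/25)·R2: [0, 0, -7/5, 77/25, -56/25, -21/25, -18/25]
R4 ← R4 − (7/11)·R3: [0, 0, 0, 0, 0, 0, 3/11]
The echelon form has 4 nonzero rows; the last pivot sits in the augmented column, so rank(P) = 3 but rank([P|b]) = 4.
Since the ranks differ, the system is inconsistent.

no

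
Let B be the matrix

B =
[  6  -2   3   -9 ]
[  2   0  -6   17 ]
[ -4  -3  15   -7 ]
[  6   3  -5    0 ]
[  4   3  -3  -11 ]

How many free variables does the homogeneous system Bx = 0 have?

Row reduce to echelon form.
R2 ← R2 − (1/3)·R1: [0, 2/3, -7, 20]
R3 ← R3 + (2/3)·R1: [0, -13/3, 17, -13]
R4 ← R4 − R1: [0, 5, -8, 9]
R5 ← R5 − (2/3)·R1: [0, 13/3, -5, -5]
R3 ← R3 + (13/2)·R2: [0, 0, -57/2, 117]
R4 ← R4 − (15/2)·R2: [0, 0, 89/2, -141]
R5 ← R5 − (13/2)·R2: [0, 0, 81/2, -135]
R4 ← R4 + (89/57)·R3: [0, 0, 0, 792/19]
R5 ← R5 + (27/19)·R3: [0, 0, 0, 594/19]
R5 ← R5 − (3/4)·R4: [0, 0, 0, 0]
4 nonzero rows, so rank(B) = 4.
B has 4 columns; by rank–nullity, nullity = 4 − 4 = 0.

0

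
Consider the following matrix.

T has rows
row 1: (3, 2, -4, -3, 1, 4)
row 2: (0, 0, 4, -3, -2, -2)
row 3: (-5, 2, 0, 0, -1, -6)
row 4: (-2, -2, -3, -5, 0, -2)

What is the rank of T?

Row reduce to echelon form.
R3 ← R3 + (5/3)·R1: [0, 16/3, -20/3, -5, 2/3, 2/3]
R4 ← R4 + (2/3)·R1: [0, -2/3, -17/3, -7, 2/3, 2/3]
Swap R2 ↔ R3
R4 ← R4 + (1/8)·R2: [0, 0, -13/2, -61/8, 3/4, 3/4]
R4 ← R4 + (13/8)·R3: [0, 0, 0, -25/2, -5/2, -5/2]
Echelon form has 4 nonzero rows, so rank(T) = 4.

4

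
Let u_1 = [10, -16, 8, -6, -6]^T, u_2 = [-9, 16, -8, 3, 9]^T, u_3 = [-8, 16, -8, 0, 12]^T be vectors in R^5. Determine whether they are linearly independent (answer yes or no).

no

Form the matrix with these vectors as rows and row reduce.
R2 ← R2 + (9/10)·R1: [0, 8/5, -4/5, -12/5, 18/5]
R3 ← R3 + (4/5)·R1: [0, 16/5, -8/5, -24/5, 36/5]
R3 ← R3 − (2)·R2: [0, 0, 0, 0, 0]
2 nonzero rows, so the 3 vectors span a space of dimension 2.
Since 2 < 3, the vectors are linearly dependent.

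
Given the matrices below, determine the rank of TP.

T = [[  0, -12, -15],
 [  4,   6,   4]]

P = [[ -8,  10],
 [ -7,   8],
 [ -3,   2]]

First compute TP:
[[129, -126],
 [-86,  96]]
Now row reduce the product.
R2 ← R2 + (2/3)·R1: [0, 12]
2 nonzero rows, so rank(TP) = 2.

2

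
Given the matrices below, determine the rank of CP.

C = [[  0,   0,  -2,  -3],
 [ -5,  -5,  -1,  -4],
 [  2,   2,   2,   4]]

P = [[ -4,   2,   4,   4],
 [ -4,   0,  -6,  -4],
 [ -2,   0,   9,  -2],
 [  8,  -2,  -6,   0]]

First compute CP:
[[-20,   6,   0,   4],
 [ 10,  -2,  25,   2],
 [ 12,  -4, -10,  -4]]
Now row reduce the product.
R2 ← R2 + (1/2)·R1: [0, 1, 25, 4]
R3 ← R3 + (3/5)·R1: [0, -2/5, -10, -8/5]
R3 ← R3 + (2/5)·R2: [0, 0, 0, 0]
2 nonzero rows, so rank(CP) = 2.

2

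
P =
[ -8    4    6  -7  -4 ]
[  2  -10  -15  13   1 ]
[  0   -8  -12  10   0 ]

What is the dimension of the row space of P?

Row reduce to echelon form.
R2 ← R2 + (1/4)·R1: [0, -9, -27/2, 45/4, 0]
R3 ← R3 − (8/9)·R2: [0, 0, 0, 0, 0]
Echelon form has 2 nonzero rows, so rank(P) = 2.
The row space has dimension equal to the rank: 2.

2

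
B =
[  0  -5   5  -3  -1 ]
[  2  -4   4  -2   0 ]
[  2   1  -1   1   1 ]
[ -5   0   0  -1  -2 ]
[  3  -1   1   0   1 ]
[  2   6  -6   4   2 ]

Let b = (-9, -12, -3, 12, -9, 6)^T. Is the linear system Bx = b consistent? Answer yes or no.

Row reduce the augmented matrix [B | b].
Swap R1 ↔ R2
R3 ← R3 − R1: [0, 5, -5, 3, 1, 9]
R4 ← R4 + (5/2)·R1: [0, -10, 10, -6, -2, -18]
R5 ← R5 − (3/2)·R1: [0, 5, -5, 3, 1, 9]
R6 ← R6 − R1: [0, 10, -10, 6, 2, 18]
R3 ← R3 + R2: [0, 0, 0, 0, 0, 0]
R4 ← R4 − (2)·R2: [0, 0, 0, 0, 0, 0]
R5 ← R5 + R2: [0, 0, 0, 0, 0, 0]
R6 ← R6 + (2)·R2: [0, 0, 0, 0, 0, 0]
The echelon form has 2 nonzero rows, and every pivot lies in the first 5 columns, so rank(B) = rank([B|b]) = 2.
The system is consistent.

yes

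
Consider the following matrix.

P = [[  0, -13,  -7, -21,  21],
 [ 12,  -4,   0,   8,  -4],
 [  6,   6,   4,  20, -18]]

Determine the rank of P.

Row reduce to echelon form.
Swap R1 ↔ R2
R3 ← R3 − (1/2)·R1: [0, 8, 4, 16, -16]
R3 ← R3 + (8/13)·R2: [0, 0, -4/13, 40/13, -40/13]
Echelon form has 3 nonzero rows, so rank(P) = 3.

3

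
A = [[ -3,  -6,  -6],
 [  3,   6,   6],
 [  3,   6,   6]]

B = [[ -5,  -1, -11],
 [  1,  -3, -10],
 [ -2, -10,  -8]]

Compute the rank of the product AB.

1

First compute AB:
[[ 21,  81, 141],
 [-21, -81, -141],
 [-21, -81, -141]]
Now row reduce the product.
R2 ← R2 + R1: [0, 0, 0]
R3 ← R3 + R1: [0, 0, 0]
1 nonzero row, so rank(AB) = 1.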